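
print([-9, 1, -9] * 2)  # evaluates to [-9, 1, -9, -9, 1, -9]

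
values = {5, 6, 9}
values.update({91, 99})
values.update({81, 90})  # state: {5, 6, 9, 81, 90, 91, 99}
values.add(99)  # {5, 6, 9, 81, 90, 91, 99}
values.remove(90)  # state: {5, 6, 9, 81, 91, 99}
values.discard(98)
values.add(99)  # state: {5, 6, 9, 81, 91, 99}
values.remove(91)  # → {5, 6, 9, 81, 99}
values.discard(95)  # {5, 6, 9, 81, 99}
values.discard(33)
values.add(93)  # {5, 6, 9, 81, 93, 99}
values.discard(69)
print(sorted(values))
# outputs [5, 6, 9, 81, 93, 99]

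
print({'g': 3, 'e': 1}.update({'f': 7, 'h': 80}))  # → None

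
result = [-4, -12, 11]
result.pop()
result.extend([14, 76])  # [-4, -12, 14, 76]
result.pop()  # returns 76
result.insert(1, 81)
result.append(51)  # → [-4, 81, -12, 14, 51]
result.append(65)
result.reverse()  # [65, 51, 14, -12, 81, -4]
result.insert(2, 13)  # [65, 51, 13, 14, -12, 81, -4]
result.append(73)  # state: [65, 51, 13, 14, -12, 81, -4, 73]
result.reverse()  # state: [73, -4, 81, -12, 14, 13, 51, 65]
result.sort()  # [-12, -4, 13, 14, 51, 65, 73, 81]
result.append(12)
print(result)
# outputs [-12, -4, 13, 14, 51, 65, 73, 81, 12]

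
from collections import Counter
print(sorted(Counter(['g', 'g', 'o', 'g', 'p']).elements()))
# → ['g', 'g', 'g', 'o', 'p']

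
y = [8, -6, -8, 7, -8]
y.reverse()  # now [-8, 7, -8, -6, 8]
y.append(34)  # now [-8, 7, -8, -6, 8, 34]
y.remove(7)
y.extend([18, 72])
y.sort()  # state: [-8, -8, -6, 8, 18, 34, 72]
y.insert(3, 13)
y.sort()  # [-8, -8, -6, 8, 13, 18, 34, 72]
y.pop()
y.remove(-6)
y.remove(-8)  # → [-8, 8, 13, 18, 34]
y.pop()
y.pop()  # 18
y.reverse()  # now [13, 8, -8]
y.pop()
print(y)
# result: [13, 8]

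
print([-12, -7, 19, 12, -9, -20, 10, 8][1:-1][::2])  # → [-7, 12, -20]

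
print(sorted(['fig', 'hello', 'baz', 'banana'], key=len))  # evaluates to ['fig', 'baz', 'hello', 'banana']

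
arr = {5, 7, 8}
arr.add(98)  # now {5, 7, 8, 98}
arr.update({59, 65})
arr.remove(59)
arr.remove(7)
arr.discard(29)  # {5, 8, 65, 98}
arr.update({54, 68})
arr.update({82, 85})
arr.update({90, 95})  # {5, 8, 54, 65, 68, 82, 85, 90, 95, 98}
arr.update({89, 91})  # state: {5, 8, 54, 65, 68, 82, 85, 89, 90, 91, 95, 98}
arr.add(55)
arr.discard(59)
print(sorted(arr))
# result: [5, 8, 54, 55, 65, 68, 82, 85, 89, 90, 91, 95, 98]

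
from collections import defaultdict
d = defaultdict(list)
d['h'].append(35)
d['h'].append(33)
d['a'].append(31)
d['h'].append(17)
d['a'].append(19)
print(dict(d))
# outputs {'h': [35, 33, 17], 'a': [31, 19]}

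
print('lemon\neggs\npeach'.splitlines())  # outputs ['lemon', 'eggs', 'peach']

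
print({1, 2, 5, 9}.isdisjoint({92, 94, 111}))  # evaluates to True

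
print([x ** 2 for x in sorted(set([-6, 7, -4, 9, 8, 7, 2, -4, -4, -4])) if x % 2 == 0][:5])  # [36, 16, 4, 64]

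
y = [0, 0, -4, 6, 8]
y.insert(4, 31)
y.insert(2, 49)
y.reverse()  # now [8, 31, 6, -4, 49, 0, 0]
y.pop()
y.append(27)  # [8, 31, 6, -4, 49, 0, 27]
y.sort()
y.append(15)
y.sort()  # [-4, 0, 6, 8, 15, 27, 31, 49]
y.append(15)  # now [-4, 0, 6, 8, 15, 27, 31, 49, 15]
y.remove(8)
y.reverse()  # [15, 49, 31, 27, 15, 6, 0, -4]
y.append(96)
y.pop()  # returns 96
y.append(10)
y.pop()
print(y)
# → [15, 49, 31, 27, 15, 6, 0, -4]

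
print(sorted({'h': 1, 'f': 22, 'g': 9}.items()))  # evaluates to [('f', 22), ('g', 9), ('h', 1)]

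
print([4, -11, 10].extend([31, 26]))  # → None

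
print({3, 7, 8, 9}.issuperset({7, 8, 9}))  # True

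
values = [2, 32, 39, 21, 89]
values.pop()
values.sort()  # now [2, 21, 32, 39]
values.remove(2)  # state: [21, 32, 39]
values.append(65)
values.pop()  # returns 65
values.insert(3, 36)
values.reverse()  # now [36, 39, 32, 21]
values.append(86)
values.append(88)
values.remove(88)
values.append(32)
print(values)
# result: [36, 39, 32, 21, 86, 32]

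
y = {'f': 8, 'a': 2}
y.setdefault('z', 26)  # 26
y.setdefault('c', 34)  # 34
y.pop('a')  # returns 2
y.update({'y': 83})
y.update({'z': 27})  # {'f': 8, 'z': 27, 'c': 34, 'y': 83}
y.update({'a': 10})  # {'f': 8, 'z': 27, 'c': 34, 'y': 83, 'a': 10}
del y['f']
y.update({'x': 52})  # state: {'z': 27, 'c': 34, 'y': 83, 'a': 10, 'x': 52}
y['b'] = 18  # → {'z': 27, 'c': 34, 'y': 83, 'a': 10, 'x': 52, 'b': 18}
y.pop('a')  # 10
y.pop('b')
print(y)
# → {'z': 27, 'c': 34, 'y': 83, 'x': 52}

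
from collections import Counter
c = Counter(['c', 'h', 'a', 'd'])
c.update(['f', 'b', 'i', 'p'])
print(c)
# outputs Counter({'c': 1, 'h': 1, 'a': 1, 'd': 1, 'f': 1, 'b': 1, 'i': 1, 'p': 1})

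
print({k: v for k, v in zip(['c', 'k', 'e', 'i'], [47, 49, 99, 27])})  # {'c': 47, 'k': 49, 'e': 99, 'i': 27}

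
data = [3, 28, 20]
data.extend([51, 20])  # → [3, 28, 20, 51, 20]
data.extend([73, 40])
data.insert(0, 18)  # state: [18, 3, 28, 20, 51, 20, 73, 40]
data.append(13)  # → [18, 3, 28, 20, 51, 20, 73, 40, 13]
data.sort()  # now [3, 13, 18, 20, 20, 28, 40, 51, 73]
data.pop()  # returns 73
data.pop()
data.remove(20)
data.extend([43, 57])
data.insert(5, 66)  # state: [3, 13, 18, 20, 28, 66, 40, 43, 57]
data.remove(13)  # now [3, 18, 20, 28, 66, 40, 43, 57]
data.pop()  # 57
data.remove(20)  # [3, 18, 28, 66, 40, 43]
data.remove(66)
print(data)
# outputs [3, 18, 28, 40, 43]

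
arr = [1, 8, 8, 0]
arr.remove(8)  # [1, 8, 0]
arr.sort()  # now [0, 1, 8]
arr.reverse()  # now [8, 1, 0]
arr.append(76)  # [8, 1, 0, 76]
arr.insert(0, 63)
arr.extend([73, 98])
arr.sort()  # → [0, 1, 8, 63, 73, 76, 98]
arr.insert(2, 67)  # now [0, 1, 67, 8, 63, 73, 76, 98]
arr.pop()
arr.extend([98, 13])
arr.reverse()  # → [13, 98, 76, 73, 63, 8, 67, 1, 0]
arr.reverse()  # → [0, 1, 67, 8, 63, 73, 76, 98, 13]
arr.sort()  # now [0, 1, 8, 13, 63, 67, 73, 76, 98]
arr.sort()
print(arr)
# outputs [0, 1, 8, 13, 63, 67, 73, 76, 98]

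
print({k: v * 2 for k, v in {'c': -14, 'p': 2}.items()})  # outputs {'c': -28, 'p': 4}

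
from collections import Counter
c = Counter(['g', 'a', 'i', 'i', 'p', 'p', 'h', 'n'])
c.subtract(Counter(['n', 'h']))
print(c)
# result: Counter({'i': 2, 'p': 2, 'g': 1, 'a': 1, 'h': 0, 'n': 0})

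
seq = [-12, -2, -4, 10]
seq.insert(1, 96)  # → [-12, 96, -2, -4, 10]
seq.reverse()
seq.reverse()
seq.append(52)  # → [-12, 96, -2, -4, 10, 52]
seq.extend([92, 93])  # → [-12, 96, -2, -4, 10, 52, 92, 93]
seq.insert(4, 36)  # [-12, 96, -2, -4, 36, 10, 52, 92, 93]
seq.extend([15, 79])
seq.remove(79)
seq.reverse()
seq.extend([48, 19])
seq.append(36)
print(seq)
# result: [15, 93, 92, 52, 10, 36, -4, -2, 96, -12, 48, 19, 36]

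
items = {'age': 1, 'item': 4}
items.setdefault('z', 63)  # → 63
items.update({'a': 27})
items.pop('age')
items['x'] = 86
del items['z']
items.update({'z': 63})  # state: {'item': 4, 'a': 27, 'x': 86, 'z': 63}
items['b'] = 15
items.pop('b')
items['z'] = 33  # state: {'item': 4, 'a': 27, 'x': 86, 'z': 33}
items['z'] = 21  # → {'item': 4, 'a': 27, 'x': 86, 'z': 21}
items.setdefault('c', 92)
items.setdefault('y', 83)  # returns 83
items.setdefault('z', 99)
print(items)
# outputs {'item': 4, 'a': 27, 'x': 86, 'z': 21, 'c': 92, 'y': 83}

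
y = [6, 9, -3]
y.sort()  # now [-3, 6, 9]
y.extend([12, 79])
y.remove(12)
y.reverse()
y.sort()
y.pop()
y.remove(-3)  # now [6, 9]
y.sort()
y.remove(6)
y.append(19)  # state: [9, 19]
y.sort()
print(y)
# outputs [9, 19]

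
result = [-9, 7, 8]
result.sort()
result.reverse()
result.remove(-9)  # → [8, 7]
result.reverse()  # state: [7, 8]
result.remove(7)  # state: [8]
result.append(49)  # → [8, 49]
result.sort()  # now [8, 49]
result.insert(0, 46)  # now [46, 8, 49]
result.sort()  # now [8, 46, 49]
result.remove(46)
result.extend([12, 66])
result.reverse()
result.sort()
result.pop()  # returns 66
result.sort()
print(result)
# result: [8, 12, 49]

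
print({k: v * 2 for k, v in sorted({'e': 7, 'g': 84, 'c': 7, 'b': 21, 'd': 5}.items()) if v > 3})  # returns {'b': 42, 'c': 14, 'd': 10, 'e': 14, 'g': 168}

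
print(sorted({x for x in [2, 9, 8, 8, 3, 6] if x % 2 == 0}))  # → [2, 6, 8]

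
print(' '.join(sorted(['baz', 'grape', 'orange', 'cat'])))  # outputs baz cat grape orange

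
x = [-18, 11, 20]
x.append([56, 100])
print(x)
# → [-18, 11, 20, [56, 100]]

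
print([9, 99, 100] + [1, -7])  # [9, 99, 100, 1, -7]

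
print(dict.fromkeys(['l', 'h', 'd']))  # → {'l': None, 'h': None, 'd': None}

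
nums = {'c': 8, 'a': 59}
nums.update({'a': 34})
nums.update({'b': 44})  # {'c': 8, 'a': 34, 'b': 44}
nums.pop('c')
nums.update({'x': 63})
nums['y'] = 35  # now {'a': 34, 'b': 44, 'x': 63, 'y': 35}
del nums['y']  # {'a': 34, 'b': 44, 'x': 63}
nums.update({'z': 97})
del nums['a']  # {'b': 44, 'x': 63, 'z': 97}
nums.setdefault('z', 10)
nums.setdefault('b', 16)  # 44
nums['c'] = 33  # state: {'b': 44, 'x': 63, 'z': 97, 'c': 33}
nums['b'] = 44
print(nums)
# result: {'b': 44, 'x': 63, 'z': 97, 'c': 33}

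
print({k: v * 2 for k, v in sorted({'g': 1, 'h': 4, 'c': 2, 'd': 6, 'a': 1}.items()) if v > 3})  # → {'d': 12, 'h': 8}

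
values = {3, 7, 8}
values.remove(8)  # {3, 7}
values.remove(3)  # {7}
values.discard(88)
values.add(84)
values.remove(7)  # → {84}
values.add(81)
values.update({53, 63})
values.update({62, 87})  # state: {53, 62, 63, 81, 84, 87}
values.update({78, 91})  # {53, 62, 63, 78, 81, 84, 87, 91}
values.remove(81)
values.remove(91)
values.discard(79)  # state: {53, 62, 63, 78, 84, 87}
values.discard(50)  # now {53, 62, 63, 78, 84, 87}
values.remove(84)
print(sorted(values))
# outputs [53, 62, 63, 78, 87]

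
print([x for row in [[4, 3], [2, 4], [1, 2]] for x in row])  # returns [4, 3, 2, 4, 1, 2]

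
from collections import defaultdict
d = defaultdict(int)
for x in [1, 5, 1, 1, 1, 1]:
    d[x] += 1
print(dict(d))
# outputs {1: 5, 5: 1}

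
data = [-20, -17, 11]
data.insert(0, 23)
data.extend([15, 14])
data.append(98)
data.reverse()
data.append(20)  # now [98, 14, 15, 11, -17, -20, 23, 20]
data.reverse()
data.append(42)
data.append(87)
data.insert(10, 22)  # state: [20, 23, -20, -17, 11, 15, 14, 98, 42, 87, 22]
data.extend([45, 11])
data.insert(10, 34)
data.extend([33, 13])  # [20, 23, -20, -17, 11, 15, 14, 98, 42, 87, 34, 22, 45, 11, 33, 13]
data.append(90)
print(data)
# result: [20, 23, -20, -17, 11, 15, 14, 98, 42, 87, 34, 22, 45, 11, 33, 13, 90]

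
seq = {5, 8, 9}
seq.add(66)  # {5, 8, 9, 66}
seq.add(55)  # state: {5, 8, 9, 55, 66}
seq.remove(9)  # {5, 8, 55, 66}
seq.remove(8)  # {5, 55, 66}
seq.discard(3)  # {5, 55, 66}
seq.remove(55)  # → {5, 66}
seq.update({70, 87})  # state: {5, 66, 70, 87}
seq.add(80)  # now {5, 66, 70, 80, 87}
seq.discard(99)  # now {5, 66, 70, 80, 87}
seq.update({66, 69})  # {5, 66, 69, 70, 80, 87}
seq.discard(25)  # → {5, 66, 69, 70, 80, 87}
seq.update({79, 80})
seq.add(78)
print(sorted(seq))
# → [5, 66, 69, 70, 78, 79, 80, 87]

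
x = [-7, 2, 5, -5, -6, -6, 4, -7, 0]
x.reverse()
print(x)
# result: [0, -7, 4, -6, -6, -5, 5, 2, -7]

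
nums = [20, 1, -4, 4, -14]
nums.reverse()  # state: [-14, 4, -4, 1, 20]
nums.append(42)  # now [-14, 4, -4, 1, 20, 42]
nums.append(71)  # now [-14, 4, -4, 1, 20, 42, 71]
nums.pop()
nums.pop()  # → 42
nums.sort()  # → [-14, -4, 1, 4, 20]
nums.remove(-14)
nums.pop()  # 20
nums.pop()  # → 4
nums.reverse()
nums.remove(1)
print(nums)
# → [-4]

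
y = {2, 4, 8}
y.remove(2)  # {4, 8}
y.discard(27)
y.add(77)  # {4, 8, 77}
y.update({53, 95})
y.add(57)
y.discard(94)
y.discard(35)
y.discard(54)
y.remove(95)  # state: {4, 8, 53, 57, 77}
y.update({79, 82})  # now {4, 8, 53, 57, 77, 79, 82}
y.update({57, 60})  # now {4, 8, 53, 57, 60, 77, 79, 82}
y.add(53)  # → {4, 8, 53, 57, 60, 77, 79, 82}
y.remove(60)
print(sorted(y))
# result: [4, 8, 53, 57, 77, 79, 82]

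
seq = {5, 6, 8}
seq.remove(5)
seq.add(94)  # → {6, 8, 94}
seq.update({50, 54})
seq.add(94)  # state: {6, 8, 50, 54, 94}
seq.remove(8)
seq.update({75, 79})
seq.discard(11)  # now {6, 50, 54, 75, 79, 94}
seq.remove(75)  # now {6, 50, 54, 79, 94}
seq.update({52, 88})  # {6, 50, 52, 54, 79, 88, 94}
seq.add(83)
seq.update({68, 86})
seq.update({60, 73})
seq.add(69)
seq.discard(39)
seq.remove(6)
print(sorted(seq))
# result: [50, 52, 54, 60, 68, 69, 73, 79, 83, 86, 88, 94]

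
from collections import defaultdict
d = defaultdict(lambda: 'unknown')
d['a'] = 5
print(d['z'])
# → unknown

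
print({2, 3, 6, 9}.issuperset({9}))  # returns True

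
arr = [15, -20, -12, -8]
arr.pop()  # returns -8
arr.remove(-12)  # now [15, -20]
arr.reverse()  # [-20, 15]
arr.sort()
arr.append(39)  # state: [-20, 15, 39]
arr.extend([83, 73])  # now [-20, 15, 39, 83, 73]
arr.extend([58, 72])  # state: [-20, 15, 39, 83, 73, 58, 72]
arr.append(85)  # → [-20, 15, 39, 83, 73, 58, 72, 85]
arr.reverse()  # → [85, 72, 58, 73, 83, 39, 15, -20]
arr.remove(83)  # [85, 72, 58, 73, 39, 15, -20]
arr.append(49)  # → [85, 72, 58, 73, 39, 15, -20, 49]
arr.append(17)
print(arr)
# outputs [85, 72, 58, 73, 39, 15, -20, 49, 17]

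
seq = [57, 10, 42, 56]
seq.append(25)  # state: [57, 10, 42, 56, 25]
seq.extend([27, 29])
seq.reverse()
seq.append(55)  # [29, 27, 25, 56, 42, 10, 57, 55]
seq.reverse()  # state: [55, 57, 10, 42, 56, 25, 27, 29]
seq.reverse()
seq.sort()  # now [10, 25, 27, 29, 42, 55, 56, 57]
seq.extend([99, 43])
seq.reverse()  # [43, 99, 57, 56, 55, 42, 29, 27, 25, 10]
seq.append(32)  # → [43, 99, 57, 56, 55, 42, 29, 27, 25, 10, 32]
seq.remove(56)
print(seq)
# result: [43, 99, 57, 55, 42, 29, 27, 25, 10, 32]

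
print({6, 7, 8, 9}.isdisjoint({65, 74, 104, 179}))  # True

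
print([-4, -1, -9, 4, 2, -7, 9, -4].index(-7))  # 5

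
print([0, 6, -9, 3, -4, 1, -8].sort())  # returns None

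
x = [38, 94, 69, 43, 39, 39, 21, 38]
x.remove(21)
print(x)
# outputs [38, 94, 69, 43, 39, 39, 38]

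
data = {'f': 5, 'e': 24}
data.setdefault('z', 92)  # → 92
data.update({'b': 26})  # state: {'f': 5, 'e': 24, 'z': 92, 'b': 26}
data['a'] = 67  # {'f': 5, 'e': 24, 'z': 92, 'b': 26, 'a': 67}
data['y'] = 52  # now {'f': 5, 'e': 24, 'z': 92, 'b': 26, 'a': 67, 'y': 52}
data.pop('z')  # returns 92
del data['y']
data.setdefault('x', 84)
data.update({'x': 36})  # {'f': 5, 'e': 24, 'b': 26, 'a': 67, 'x': 36}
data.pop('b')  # 26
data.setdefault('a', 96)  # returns 67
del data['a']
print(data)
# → {'f': 5, 'e': 24, 'x': 36}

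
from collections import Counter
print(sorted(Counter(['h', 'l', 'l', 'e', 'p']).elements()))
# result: ['e', 'h', 'l', 'l', 'p']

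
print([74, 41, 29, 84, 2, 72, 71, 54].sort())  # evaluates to None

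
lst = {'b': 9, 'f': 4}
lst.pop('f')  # 4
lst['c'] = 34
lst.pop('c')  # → 34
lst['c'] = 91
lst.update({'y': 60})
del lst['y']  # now {'b': 9, 'c': 91}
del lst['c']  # {'b': 9}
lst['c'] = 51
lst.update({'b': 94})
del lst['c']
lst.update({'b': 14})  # {'b': 14}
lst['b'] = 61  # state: {'b': 61}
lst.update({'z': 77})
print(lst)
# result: {'b': 61, 'z': 77}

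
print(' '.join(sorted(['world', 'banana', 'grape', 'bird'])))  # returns banana bird grape world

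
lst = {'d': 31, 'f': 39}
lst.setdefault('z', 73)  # 73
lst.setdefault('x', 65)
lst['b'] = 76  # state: {'d': 31, 'f': 39, 'z': 73, 'x': 65, 'b': 76}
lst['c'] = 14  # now {'d': 31, 'f': 39, 'z': 73, 'x': 65, 'b': 76, 'c': 14}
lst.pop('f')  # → 39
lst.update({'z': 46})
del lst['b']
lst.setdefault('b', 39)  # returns 39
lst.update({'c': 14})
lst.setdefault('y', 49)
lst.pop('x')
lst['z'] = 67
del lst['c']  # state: {'d': 31, 'z': 67, 'b': 39, 'y': 49}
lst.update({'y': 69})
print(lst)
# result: {'d': 31, 'z': 67, 'b': 39, 'y': 69}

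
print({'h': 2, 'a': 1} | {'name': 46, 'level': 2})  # {'h': 2, 'a': 1, 'name': 46, 'level': 2}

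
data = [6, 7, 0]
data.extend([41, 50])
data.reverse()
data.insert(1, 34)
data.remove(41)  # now [50, 34, 0, 7, 6]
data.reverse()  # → [6, 7, 0, 34, 50]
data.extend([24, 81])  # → [6, 7, 0, 34, 50, 24, 81]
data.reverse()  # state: [81, 24, 50, 34, 0, 7, 6]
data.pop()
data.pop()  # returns 7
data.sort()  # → [0, 24, 34, 50, 81]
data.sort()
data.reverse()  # [81, 50, 34, 24, 0]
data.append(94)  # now [81, 50, 34, 24, 0, 94]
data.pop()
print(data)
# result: [81, 50, 34, 24, 0]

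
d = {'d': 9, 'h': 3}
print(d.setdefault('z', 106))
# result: 106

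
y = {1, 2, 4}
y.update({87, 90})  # {1, 2, 4, 87, 90}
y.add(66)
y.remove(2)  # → {1, 4, 66, 87, 90}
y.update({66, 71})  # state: {1, 4, 66, 71, 87, 90}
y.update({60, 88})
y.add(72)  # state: {1, 4, 60, 66, 71, 72, 87, 88, 90}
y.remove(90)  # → {1, 4, 60, 66, 71, 72, 87, 88}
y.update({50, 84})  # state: {1, 4, 50, 60, 66, 71, 72, 84, 87, 88}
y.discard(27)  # {1, 4, 50, 60, 66, 71, 72, 84, 87, 88}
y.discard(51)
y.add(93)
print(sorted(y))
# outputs [1, 4, 50, 60, 66, 71, 72, 84, 87, 88, 93]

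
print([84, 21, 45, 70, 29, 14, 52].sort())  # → None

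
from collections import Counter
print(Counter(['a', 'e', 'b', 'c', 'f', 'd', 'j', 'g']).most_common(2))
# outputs [('a', 1), ('e', 1)]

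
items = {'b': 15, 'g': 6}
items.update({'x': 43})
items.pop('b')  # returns 15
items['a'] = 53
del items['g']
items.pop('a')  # 53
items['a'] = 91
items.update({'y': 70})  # {'x': 43, 'a': 91, 'y': 70}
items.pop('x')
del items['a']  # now {'y': 70}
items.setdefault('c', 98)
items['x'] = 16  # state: {'y': 70, 'c': 98, 'x': 16}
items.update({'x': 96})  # {'y': 70, 'c': 98, 'x': 96}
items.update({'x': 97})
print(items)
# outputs {'y': 70, 'c': 98, 'x': 97}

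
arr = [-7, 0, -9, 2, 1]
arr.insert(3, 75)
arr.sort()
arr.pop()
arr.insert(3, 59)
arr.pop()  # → 2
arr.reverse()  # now [1, 59, 0, -7, -9]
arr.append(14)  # [1, 59, 0, -7, -9, 14]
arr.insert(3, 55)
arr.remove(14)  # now [1, 59, 0, 55, -7, -9]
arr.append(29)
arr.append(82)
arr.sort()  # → [-9, -7, 0, 1, 29, 55, 59, 82]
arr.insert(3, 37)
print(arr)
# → [-9, -7, 0, 37, 1, 29, 55, 59, 82]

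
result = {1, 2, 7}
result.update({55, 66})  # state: {1, 2, 7, 55, 66}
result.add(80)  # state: {1, 2, 7, 55, 66, 80}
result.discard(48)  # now {1, 2, 7, 55, 66, 80}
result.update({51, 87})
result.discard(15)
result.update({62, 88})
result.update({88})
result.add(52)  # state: {1, 2, 7, 51, 52, 55, 62, 66, 80, 87, 88}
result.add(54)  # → {1, 2, 7, 51, 52, 54, 55, 62, 66, 80, 87, 88}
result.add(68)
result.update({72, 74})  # {1, 2, 7, 51, 52, 54, 55, 62, 66, 68, 72, 74, 80, 87, 88}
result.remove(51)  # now {1, 2, 7, 52, 54, 55, 62, 66, 68, 72, 74, 80, 87, 88}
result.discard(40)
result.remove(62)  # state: {1, 2, 7, 52, 54, 55, 66, 68, 72, 74, 80, 87, 88}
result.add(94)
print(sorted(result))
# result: [1, 2, 7, 52, 54, 55, 66, 68, 72, 74, 80, 87, 88, 94]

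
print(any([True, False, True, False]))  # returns True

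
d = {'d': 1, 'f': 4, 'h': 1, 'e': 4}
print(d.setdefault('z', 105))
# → 105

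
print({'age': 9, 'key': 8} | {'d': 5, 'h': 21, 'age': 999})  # {'age': 999, 'key': 8, 'd': 5, 'h': 21}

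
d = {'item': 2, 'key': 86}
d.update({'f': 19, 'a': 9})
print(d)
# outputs {'item': 2, 'key': 86, 'f': 19, 'a': 9}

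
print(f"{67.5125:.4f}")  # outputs 67.5125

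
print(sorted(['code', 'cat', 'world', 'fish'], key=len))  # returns ['cat', 'code', 'fish', 'world']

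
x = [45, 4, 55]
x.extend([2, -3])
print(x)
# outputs [45, 4, 55, 2, -3]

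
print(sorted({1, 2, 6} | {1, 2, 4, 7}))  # [1, 2, 4, 6, 7]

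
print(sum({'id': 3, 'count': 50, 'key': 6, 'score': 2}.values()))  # 61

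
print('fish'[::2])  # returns fs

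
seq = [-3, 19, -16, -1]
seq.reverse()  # [-1, -16, 19, -3]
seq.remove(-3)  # [-1, -16, 19]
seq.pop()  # 19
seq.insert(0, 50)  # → [50, -1, -16]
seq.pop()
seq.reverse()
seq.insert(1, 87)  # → [-1, 87, 50]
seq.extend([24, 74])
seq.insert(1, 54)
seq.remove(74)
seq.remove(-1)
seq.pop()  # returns 24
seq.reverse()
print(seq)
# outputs [50, 87, 54]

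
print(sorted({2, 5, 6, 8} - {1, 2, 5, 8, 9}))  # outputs [6]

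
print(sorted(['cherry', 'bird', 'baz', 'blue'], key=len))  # ['baz', 'bird', 'blue', 'cherry']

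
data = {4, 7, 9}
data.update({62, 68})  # {4, 7, 9, 62, 68}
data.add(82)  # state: {4, 7, 9, 62, 68, 82}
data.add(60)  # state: {4, 7, 9, 60, 62, 68, 82}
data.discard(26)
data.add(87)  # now {4, 7, 9, 60, 62, 68, 82, 87}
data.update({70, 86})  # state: {4, 7, 9, 60, 62, 68, 70, 82, 86, 87}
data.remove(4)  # {7, 9, 60, 62, 68, 70, 82, 86, 87}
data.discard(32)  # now {7, 9, 60, 62, 68, 70, 82, 86, 87}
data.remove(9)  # {7, 60, 62, 68, 70, 82, 86, 87}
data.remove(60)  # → {7, 62, 68, 70, 82, 86, 87}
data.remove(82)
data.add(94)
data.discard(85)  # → {7, 62, 68, 70, 86, 87, 94}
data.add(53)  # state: {7, 53, 62, 68, 70, 86, 87, 94}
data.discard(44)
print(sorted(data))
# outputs [7, 53, 62, 68, 70, 86, 87, 94]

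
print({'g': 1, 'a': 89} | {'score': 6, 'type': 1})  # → {'g': 1, 'a': 89, 'score': 6, 'type': 1}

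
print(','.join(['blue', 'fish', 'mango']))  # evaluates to blue,fish,mango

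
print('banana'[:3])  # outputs ban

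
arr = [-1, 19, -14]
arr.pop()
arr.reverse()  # [19, -1]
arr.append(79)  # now [19, -1, 79]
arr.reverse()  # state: [79, -1, 19]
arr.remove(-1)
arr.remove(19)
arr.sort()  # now [79]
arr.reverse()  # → [79]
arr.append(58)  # [79, 58]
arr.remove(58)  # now [79]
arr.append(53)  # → [79, 53]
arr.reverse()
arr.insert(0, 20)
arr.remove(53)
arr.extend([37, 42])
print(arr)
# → [20, 79, 37, 42]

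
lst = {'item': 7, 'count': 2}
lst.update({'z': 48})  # {'item': 7, 'count': 2, 'z': 48}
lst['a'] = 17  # {'item': 7, 'count': 2, 'z': 48, 'a': 17}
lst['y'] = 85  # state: {'item': 7, 'count': 2, 'z': 48, 'a': 17, 'y': 85}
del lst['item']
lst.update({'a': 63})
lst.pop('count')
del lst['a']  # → {'z': 48, 'y': 85}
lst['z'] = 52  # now {'z': 52, 'y': 85}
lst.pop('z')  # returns 52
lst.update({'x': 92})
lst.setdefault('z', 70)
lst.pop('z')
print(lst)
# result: {'y': 85, 'x': 92}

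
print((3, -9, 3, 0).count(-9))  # 1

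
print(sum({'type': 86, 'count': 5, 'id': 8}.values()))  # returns 99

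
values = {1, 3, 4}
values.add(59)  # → {1, 3, 4, 59}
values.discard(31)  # {1, 3, 4, 59}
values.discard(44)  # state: {1, 3, 4, 59}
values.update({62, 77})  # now {1, 3, 4, 59, 62, 77}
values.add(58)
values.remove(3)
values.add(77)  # {1, 4, 58, 59, 62, 77}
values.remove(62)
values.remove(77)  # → {1, 4, 58, 59}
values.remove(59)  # {1, 4, 58}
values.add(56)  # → {1, 4, 56, 58}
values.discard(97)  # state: {1, 4, 56, 58}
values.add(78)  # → {1, 4, 56, 58, 78}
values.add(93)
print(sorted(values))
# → [1, 4, 56, 58, 78, 93]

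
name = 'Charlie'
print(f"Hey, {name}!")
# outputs Hey, Charlie!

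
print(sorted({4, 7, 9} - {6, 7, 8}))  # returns [4, 9]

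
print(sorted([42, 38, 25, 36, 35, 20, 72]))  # [20, 25, 35, 36, 38, 42, 72]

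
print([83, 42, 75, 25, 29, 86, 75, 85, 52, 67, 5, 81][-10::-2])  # [75, 83]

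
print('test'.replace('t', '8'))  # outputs 8es8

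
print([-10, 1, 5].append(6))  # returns None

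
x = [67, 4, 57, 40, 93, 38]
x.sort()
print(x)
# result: [4, 38, 40, 57, 67, 93]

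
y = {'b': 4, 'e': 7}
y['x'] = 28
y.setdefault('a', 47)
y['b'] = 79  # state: {'b': 79, 'e': 7, 'x': 28, 'a': 47}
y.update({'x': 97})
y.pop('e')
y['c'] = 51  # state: {'b': 79, 'x': 97, 'a': 47, 'c': 51}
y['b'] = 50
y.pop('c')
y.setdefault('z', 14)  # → 14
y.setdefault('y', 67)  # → 67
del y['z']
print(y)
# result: {'b': 50, 'x': 97, 'a': 47, 'y': 67}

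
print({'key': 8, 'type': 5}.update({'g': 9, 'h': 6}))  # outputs None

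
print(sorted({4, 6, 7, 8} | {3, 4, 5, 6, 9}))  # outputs [3, 4, 5, 6, 7, 8, 9]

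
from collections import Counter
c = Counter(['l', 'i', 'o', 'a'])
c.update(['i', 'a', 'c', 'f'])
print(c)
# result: Counter({'i': 2, 'a': 2, 'l': 1, 'o': 1, 'c': 1, 'f': 1})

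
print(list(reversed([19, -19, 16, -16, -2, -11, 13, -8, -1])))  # [-1, -8, 13, -11, -2, -16, 16, -19, 19]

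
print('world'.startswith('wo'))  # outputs True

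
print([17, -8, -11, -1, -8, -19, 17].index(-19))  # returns 5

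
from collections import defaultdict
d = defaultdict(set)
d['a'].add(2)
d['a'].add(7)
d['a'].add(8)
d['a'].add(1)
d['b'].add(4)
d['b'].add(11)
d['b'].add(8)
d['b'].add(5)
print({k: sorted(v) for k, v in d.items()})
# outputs {'a': [1, 2, 7, 8], 'b': [4, 5, 8, 11]}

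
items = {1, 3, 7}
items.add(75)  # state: {1, 3, 7, 75}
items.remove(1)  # {3, 7, 75}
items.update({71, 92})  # {3, 7, 71, 75, 92}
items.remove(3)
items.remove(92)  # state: {7, 71, 75}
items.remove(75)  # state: {7, 71}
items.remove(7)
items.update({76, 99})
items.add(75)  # {71, 75, 76, 99}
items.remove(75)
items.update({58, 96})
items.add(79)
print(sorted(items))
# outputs [58, 71, 76, 79, 96, 99]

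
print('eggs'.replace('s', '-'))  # egg-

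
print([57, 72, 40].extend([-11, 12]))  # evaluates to None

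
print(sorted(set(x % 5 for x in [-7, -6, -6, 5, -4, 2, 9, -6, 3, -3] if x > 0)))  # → [0, 2, 3, 4]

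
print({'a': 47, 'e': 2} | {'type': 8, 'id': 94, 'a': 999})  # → {'a': 999, 'e': 2, 'type': 8, 'id': 94}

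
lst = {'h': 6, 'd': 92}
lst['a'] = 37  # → {'h': 6, 'd': 92, 'a': 37}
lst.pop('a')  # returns 37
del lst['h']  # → {'d': 92}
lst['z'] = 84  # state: {'d': 92, 'z': 84}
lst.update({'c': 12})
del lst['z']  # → {'d': 92, 'c': 12}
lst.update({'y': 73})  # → {'d': 92, 'c': 12, 'y': 73}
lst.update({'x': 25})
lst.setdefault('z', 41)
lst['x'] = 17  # {'d': 92, 'c': 12, 'y': 73, 'x': 17, 'z': 41}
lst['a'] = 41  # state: {'d': 92, 'c': 12, 'y': 73, 'x': 17, 'z': 41, 'a': 41}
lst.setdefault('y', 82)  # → 73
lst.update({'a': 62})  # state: {'d': 92, 'c': 12, 'y': 73, 'x': 17, 'z': 41, 'a': 62}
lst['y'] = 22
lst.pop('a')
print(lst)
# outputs {'d': 92, 'c': 12, 'y': 22, 'x': 17, 'z': 41}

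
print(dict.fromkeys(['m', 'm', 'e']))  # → {'m': None, 'e': None}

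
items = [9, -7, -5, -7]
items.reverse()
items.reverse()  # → [9, -7, -5, -7]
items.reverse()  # [-7, -5, -7, 9]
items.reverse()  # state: [9, -7, -5, -7]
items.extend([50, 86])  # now [9, -7, -5, -7, 50, 86]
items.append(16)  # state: [9, -7, -5, -7, 50, 86, 16]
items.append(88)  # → [9, -7, -5, -7, 50, 86, 16, 88]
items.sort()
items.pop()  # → 88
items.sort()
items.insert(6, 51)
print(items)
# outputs [-7, -7, -5, 9, 16, 50, 51, 86]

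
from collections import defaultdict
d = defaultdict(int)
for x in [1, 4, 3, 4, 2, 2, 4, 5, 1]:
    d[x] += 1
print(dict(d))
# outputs {1: 2, 4: 3, 3: 1, 2: 2, 5: 1}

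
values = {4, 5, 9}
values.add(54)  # {4, 5, 9, 54}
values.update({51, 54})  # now {4, 5, 9, 51, 54}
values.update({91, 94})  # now {4, 5, 9, 51, 54, 91, 94}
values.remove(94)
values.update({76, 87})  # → {4, 5, 9, 51, 54, 76, 87, 91}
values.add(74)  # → {4, 5, 9, 51, 54, 74, 76, 87, 91}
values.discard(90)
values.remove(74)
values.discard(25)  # {4, 5, 9, 51, 54, 76, 87, 91}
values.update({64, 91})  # {4, 5, 9, 51, 54, 64, 76, 87, 91}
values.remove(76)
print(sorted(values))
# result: [4, 5, 9, 51, 54, 64, 87, 91]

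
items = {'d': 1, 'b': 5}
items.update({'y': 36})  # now {'d': 1, 'b': 5, 'y': 36}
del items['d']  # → {'b': 5, 'y': 36}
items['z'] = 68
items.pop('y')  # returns 36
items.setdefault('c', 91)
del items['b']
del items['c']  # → {'z': 68}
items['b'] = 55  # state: {'z': 68, 'b': 55}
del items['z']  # {'b': 55}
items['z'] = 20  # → {'b': 55, 'z': 20}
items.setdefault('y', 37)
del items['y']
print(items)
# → {'b': 55, 'z': 20}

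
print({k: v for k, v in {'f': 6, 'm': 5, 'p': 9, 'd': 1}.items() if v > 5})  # {'f': 6, 'p': 9}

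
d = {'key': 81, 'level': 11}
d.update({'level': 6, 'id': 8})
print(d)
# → {'key': 81, 'level': 6, 'id': 8}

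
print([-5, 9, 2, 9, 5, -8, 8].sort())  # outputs None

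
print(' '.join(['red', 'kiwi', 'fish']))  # red kiwi fish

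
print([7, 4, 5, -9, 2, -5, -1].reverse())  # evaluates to None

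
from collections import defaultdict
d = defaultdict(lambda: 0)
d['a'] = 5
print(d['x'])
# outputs 0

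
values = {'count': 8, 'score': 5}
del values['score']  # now {'count': 8}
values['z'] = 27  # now {'count': 8, 'z': 27}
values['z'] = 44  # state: {'count': 8, 'z': 44}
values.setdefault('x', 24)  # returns 24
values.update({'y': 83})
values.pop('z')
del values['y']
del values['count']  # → {'x': 24}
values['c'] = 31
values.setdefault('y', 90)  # 90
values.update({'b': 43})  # {'x': 24, 'c': 31, 'y': 90, 'b': 43}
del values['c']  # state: {'x': 24, 'y': 90, 'b': 43}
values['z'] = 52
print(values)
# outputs {'x': 24, 'y': 90, 'b': 43, 'z': 52}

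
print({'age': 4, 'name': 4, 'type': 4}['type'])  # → 4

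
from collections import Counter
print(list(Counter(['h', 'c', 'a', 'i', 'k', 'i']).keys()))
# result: ['h', 'c', 'a', 'i', 'k']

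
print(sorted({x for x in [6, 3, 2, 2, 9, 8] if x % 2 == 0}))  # [2, 6, 8]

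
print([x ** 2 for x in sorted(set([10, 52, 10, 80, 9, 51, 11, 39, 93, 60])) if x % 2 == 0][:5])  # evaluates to [100, 2704, 3600, 6400]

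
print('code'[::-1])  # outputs edoc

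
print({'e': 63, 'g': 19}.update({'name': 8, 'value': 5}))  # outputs None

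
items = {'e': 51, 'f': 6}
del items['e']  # {'f': 6}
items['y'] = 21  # {'f': 6, 'y': 21}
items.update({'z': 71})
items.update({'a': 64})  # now {'f': 6, 'y': 21, 'z': 71, 'a': 64}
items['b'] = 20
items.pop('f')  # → 6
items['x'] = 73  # {'y': 21, 'z': 71, 'a': 64, 'b': 20, 'x': 73}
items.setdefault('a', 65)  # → 64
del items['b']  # {'y': 21, 'z': 71, 'a': 64, 'x': 73}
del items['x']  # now {'y': 21, 'z': 71, 'a': 64}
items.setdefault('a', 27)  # 64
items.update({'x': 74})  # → {'y': 21, 'z': 71, 'a': 64, 'x': 74}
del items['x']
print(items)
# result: {'y': 21, 'z': 71, 'a': 64}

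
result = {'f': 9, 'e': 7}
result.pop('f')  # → 9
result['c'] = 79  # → {'e': 7, 'c': 79}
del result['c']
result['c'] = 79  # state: {'e': 7, 'c': 79}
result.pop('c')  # 79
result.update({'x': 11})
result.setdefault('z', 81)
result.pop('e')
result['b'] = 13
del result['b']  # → {'x': 11, 'z': 81}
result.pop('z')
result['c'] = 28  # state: {'x': 11, 'c': 28}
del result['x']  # {'c': 28}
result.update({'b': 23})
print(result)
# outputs {'c': 28, 'b': 23}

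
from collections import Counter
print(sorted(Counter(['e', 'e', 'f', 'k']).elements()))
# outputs ['e', 'e', 'f', 'k']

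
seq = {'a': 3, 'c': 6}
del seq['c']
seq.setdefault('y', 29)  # 29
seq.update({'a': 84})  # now {'a': 84, 'y': 29}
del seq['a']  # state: {'y': 29}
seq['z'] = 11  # {'y': 29, 'z': 11}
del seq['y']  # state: {'z': 11}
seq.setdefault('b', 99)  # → 99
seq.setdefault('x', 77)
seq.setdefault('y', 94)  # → 94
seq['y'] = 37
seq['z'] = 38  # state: {'z': 38, 'b': 99, 'x': 77, 'y': 37}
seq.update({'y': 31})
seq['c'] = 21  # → {'z': 38, 'b': 99, 'x': 77, 'y': 31, 'c': 21}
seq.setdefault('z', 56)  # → 38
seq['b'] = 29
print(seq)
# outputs {'z': 38, 'b': 29, 'x': 77, 'y': 31, 'c': 21}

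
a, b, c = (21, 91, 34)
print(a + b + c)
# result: 146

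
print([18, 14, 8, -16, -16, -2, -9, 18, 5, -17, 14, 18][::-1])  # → [18, 14, -17, 5, 18, -9, -2, -16, -16, 8, 14, 18]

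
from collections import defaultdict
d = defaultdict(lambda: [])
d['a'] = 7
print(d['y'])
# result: []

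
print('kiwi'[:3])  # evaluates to kiw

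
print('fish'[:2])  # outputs fi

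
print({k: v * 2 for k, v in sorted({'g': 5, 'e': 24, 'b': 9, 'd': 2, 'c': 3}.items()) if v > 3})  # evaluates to {'b': 18, 'e': 48, 'g': 10}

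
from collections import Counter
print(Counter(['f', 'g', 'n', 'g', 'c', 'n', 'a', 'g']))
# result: Counter({'g': 3, 'n': 2, 'f': 1, 'c': 1, 'a': 1})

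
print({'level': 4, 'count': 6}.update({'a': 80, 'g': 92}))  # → None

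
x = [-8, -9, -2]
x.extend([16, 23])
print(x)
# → [-8, -9, -2, 16, 23]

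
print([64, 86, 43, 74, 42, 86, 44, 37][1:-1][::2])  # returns [86, 74, 86]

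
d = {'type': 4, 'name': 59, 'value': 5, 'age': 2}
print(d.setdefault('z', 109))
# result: 109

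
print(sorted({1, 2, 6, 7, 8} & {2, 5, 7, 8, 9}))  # [2, 7, 8]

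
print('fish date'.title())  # Fish Date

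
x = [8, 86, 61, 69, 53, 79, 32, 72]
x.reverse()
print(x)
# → [72, 32, 79, 53, 69, 61, 86, 8]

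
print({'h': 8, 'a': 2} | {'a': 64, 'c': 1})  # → {'h': 8, 'a': 64, 'c': 1}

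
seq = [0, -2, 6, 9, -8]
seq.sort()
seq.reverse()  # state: [9, 6, 0, -2, -8]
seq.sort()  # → [-8, -2, 0, 6, 9]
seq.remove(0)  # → [-8, -2, 6, 9]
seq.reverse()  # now [9, 6, -2, -8]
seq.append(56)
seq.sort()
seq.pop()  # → 56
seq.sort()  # [-8, -2, 6, 9]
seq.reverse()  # [9, 6, -2, -8]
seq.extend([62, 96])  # [9, 6, -2, -8, 62, 96]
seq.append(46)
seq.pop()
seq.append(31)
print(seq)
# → [9, 6, -2, -8, 62, 96, 31]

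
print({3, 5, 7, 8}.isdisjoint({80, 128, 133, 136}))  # True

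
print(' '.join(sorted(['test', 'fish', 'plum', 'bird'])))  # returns bird fish plum test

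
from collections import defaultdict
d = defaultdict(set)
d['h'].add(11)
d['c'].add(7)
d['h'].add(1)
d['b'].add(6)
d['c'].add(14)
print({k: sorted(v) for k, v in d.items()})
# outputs {'h': [1, 11], 'c': [7, 14], 'b': [6]}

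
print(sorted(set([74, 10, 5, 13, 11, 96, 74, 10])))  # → [5, 10, 11, 13, 74, 96]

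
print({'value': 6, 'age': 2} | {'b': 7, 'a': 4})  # {'value': 6, 'age': 2, 'b': 7, 'a': 4}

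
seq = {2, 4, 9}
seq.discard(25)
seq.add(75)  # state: {2, 4, 9, 75}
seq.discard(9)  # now {2, 4, 75}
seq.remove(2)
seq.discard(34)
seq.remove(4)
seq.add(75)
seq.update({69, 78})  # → {69, 75, 78}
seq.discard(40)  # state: {69, 75, 78}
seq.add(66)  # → {66, 69, 75, 78}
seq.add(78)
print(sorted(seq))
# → [66, 69, 75, 78]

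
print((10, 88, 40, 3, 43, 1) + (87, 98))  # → (10, 88, 40, 3, 43, 1, 87, 98)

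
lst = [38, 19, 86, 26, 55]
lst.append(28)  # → [38, 19, 86, 26, 55, 28]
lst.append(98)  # [38, 19, 86, 26, 55, 28, 98]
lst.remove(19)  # [38, 86, 26, 55, 28, 98]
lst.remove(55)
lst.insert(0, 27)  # [27, 38, 86, 26, 28, 98]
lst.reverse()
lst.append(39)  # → [98, 28, 26, 86, 38, 27, 39]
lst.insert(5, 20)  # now [98, 28, 26, 86, 38, 20, 27, 39]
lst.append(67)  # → [98, 28, 26, 86, 38, 20, 27, 39, 67]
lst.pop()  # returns 67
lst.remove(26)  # [98, 28, 86, 38, 20, 27, 39]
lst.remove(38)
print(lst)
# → [98, 28, 86, 20, 27, 39]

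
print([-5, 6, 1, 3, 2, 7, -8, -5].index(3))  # 3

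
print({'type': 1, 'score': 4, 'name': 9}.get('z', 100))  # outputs 100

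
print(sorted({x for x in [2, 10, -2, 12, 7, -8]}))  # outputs [-8, -2, 2, 7, 10, 12]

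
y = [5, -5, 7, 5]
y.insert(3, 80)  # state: [5, -5, 7, 80, 5]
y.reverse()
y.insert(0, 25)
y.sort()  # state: [-5, 5, 5, 7, 25, 80]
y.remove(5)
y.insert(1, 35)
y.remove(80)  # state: [-5, 35, 5, 7, 25]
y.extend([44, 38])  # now [-5, 35, 5, 7, 25, 44, 38]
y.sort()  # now [-5, 5, 7, 25, 35, 38, 44]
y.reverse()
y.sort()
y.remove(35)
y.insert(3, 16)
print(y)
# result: [-5, 5, 7, 16, 25, 38, 44]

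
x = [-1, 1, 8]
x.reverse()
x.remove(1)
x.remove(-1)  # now [8]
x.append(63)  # [8, 63]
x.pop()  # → 63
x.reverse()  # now [8]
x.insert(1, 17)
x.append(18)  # [8, 17, 18]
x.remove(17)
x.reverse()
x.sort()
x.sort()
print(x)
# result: [8, 18]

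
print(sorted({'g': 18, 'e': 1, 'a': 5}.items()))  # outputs [('a', 5), ('e', 1), ('g', 18)]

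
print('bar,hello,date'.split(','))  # ['bar', 'hello', 'date']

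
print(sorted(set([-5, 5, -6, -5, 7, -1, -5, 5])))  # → [-6, -5, -1, 5, 7]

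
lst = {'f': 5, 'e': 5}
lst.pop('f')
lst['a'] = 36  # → {'e': 5, 'a': 36}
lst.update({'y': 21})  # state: {'e': 5, 'a': 36, 'y': 21}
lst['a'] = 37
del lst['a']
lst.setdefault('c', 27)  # 27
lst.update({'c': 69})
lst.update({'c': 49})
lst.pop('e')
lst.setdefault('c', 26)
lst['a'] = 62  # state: {'y': 21, 'c': 49, 'a': 62}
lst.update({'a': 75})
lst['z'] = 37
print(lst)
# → {'y': 21, 'c': 49, 'a': 75, 'z': 37}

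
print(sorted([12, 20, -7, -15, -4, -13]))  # [-15, -13, -7, -4, 12, 20]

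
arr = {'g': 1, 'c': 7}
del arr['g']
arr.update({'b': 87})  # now {'c': 7, 'b': 87}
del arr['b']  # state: {'c': 7}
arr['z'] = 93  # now {'c': 7, 'z': 93}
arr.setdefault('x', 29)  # 29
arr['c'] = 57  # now {'c': 57, 'z': 93, 'x': 29}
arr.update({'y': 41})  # {'c': 57, 'z': 93, 'x': 29, 'y': 41}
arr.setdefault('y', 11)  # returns 41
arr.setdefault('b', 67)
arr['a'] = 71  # {'c': 57, 'z': 93, 'x': 29, 'y': 41, 'b': 67, 'a': 71}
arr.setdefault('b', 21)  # 67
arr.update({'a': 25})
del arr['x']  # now {'c': 57, 'z': 93, 'y': 41, 'b': 67, 'a': 25}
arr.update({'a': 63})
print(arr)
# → {'c': 57, 'z': 93, 'y': 41, 'b': 67, 'a': 63}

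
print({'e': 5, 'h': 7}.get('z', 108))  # 108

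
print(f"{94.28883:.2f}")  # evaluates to 94.29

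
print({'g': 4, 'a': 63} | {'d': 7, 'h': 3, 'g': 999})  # {'g': 999, 'a': 63, 'd': 7, 'h': 3}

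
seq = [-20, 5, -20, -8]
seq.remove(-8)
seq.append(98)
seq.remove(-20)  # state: [5, -20, 98]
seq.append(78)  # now [5, -20, 98, 78]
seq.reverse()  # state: [78, 98, -20, 5]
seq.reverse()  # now [5, -20, 98, 78]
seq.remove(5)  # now [-20, 98, 78]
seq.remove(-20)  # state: [98, 78]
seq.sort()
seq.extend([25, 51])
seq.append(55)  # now [78, 98, 25, 51, 55]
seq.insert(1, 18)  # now [78, 18, 98, 25, 51, 55]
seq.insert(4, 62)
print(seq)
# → [78, 18, 98, 25, 62, 51, 55]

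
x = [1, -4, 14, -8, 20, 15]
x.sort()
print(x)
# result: [-8, -4, 1, 14, 15, 20]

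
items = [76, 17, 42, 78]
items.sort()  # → [17, 42, 76, 78]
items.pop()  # 78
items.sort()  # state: [17, 42, 76]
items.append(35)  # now [17, 42, 76, 35]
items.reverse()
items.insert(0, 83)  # [83, 35, 76, 42, 17]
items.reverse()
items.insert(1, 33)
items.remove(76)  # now [17, 33, 42, 35, 83]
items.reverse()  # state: [83, 35, 42, 33, 17]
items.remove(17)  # [83, 35, 42, 33]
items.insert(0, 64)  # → [64, 83, 35, 42, 33]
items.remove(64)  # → [83, 35, 42, 33]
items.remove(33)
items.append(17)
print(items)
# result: [83, 35, 42, 17]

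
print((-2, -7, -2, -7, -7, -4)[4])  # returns -7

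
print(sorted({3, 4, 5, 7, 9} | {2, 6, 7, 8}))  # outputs [2, 3, 4, 5, 6, 7, 8, 9]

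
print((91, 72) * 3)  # (91, 72, 91, 72, 91, 72)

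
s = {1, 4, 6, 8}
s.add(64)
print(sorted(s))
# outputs [1, 4, 6, 8, 64]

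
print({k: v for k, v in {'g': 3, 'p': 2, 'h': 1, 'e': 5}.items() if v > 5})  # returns {}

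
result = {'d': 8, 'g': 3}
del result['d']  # {'g': 3}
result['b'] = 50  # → {'g': 3, 'b': 50}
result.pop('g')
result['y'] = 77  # {'b': 50, 'y': 77}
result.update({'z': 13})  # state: {'b': 50, 'y': 77, 'z': 13}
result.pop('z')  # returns 13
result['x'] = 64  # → {'b': 50, 'y': 77, 'x': 64}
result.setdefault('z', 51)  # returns 51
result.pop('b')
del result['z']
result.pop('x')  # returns 64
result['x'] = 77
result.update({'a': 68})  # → {'y': 77, 'x': 77, 'a': 68}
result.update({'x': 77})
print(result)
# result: {'y': 77, 'x': 77, 'a': 68}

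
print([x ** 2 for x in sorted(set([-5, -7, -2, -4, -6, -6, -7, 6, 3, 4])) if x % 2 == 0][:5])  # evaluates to [36, 16, 4, 16, 36]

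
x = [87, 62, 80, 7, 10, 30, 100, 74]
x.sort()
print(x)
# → [7, 10, 30, 62, 74, 80, 87, 100]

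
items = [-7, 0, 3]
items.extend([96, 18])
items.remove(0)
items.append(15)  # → [-7, 3, 96, 18, 15]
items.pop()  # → 15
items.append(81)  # [-7, 3, 96, 18, 81]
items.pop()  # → 81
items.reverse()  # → [18, 96, 3, -7]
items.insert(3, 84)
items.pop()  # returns -7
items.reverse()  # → [84, 3, 96, 18]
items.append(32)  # [84, 3, 96, 18, 32]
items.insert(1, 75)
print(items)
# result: [84, 75, 3, 96, 18, 32]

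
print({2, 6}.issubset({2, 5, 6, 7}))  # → True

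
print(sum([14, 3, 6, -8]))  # 15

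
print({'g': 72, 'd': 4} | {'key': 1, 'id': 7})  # {'g': 72, 'd': 4, 'key': 1, 'id': 7}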